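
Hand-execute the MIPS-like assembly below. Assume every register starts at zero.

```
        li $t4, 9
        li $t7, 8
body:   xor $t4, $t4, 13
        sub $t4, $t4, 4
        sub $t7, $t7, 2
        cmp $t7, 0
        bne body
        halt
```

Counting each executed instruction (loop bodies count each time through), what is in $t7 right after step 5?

after li $t4, 9: $t4=9
after li $t7, 8: $t7=8
after xor $t4, $t4, 13: $t4=9^13=4
after sub $t4, $t4, 4: $t4=4-4=0
after sub $t7, $t7, 2: $t7=8-2=6
After step 5: $t7 = 6.

6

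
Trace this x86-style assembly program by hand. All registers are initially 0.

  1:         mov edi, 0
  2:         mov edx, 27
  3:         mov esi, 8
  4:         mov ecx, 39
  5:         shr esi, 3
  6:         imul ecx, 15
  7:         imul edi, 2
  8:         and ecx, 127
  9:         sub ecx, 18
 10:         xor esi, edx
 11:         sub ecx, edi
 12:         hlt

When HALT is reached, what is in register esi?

26

after mov edi, 0: edi=0
after mov edx, 27: edx=27
after mov esi, 8: esi=8
after mov ecx, 39: ecx=39
after shr esi, 3: esi=8>>3=1
after imul ecx, 15: ecx=39*15=585
after imul edi, 2: edi=0*2=0
after and ecx, 127: ecx=585&127=73
after sub ecx, 18: ecx=73-18=55
after xor esi, edx: esi=1^27=26
after sub ecx, edi: ecx=55-0=55
halt.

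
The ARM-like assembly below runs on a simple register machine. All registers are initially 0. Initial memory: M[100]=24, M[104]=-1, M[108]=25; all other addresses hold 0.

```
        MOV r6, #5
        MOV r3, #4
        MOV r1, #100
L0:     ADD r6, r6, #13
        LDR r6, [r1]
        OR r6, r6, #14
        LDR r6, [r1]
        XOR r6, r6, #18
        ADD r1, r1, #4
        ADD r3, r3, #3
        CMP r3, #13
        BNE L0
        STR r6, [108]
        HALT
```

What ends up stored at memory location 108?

11

MOV r6, #5 → r6=5
MOV r3, #4 → r3=4
MOV r1, #100 → r1=100
ADD r6, r6, #13 → r6=5+13=18
LDR r6, [r1] → r6=M[100]=24
OR r6, r6, #14 → r6=24|14=30
LDR r6, [r1] → r6=M[100]=24
XOR r6, r6, #18 → r6=24^18=10
ADD r1, r1, #4 → r1=100+4=104
ADD r3, r3, #3 → r3=4+3=7
CMP r3, #13  (cmp 7,13)
BNE L0: taken
ADD r6, r6, #13 → r6=10+13=23
LDR r6, [r1] → r6=M[104]=-1
OR r6, r6, #14 → r6=(-1)|14=-1
LDR r6, [r1] → r6=M[104]=-1
XOR r6, r6, #18 → r6=(-1)^18=-19
ADD r1, r1, #4 → r1=104+4=108
ADD r3, r3, #3 → r3=7+3=10
CMP r3, #13  (cmp 10,13)
BNE L0: taken
ADD r6, r6, #13 → r6=(-19)+13=-6
LDR r6, [r1] → r6=M[108]=25
OR r6, r6, #14 → r6=25|14=31
LDR r6, [r1] → r6=M[108]=25
XOR r6, r6, #18 → r6=25^18=11
ADD r1, r1, #4 → r1=108+4=112
ADD r3, r3, #3 → r3=10+3=13
CMP r3, #13  (cmp 13,13)
BNE L0: not taken
STR r6, [108] → M[108]=11
halt.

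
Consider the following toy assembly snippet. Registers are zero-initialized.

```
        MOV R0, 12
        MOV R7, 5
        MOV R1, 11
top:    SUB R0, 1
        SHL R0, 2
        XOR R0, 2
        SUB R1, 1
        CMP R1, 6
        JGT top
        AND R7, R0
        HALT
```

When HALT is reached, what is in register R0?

11606

after MOV R0, 12: R0=12
after MOV R7, 5: R7=5
after MOV R1, 11: R1=11
after SUB R0, 1: R0=12-1=11
after SHL R0, 2: R0=11<<2=44
after XOR R0, 2: R0=44^2=46
after SUB R1, 1: R1=11-1=10
CMP R1, 6  (cmp 10,6)
JGT top: taken
after SUB R0, 1: R0=46-1=45
after SHL R0, 2: R0=45<<2=180
after XOR R0, 2: R0=180^2=182
after SUB R1, 1: R1=10-1=9
CMP R1, 6  (cmp 9,6)
JGT top: taken
after SUB R0, 1: R0=182-1=181
after SHL R0, 2: R0=181<<2=724
after XOR R0, 2: R0=724^2=726
after SUB R1, 1: R1=9-1=8
CMP R1, 6  (cmp 8,6)
JGT top: taken
after SUB R0, 1: R0=726-1=725
after SHL R0, 2: R0=725<<2=2900
after XOR R0, 2: R0=2900^2=2902
after SUB R1, 1: R1=8-1=7
CMP R1, 6  (cmp 7,6)
JGT top: taken
after SUB R0, 1: R0=2902-1=2901
after SHL R0, 2: R0=2901<<2=11604
after XOR R0, 2: R0=11604^2=11606
after SUB R1, 1: R1=7-1=6
CMP R1, 6  (cmp 6,6)
JGT top: not taken
after AND R7, R0: R7=5&11606=4
halt.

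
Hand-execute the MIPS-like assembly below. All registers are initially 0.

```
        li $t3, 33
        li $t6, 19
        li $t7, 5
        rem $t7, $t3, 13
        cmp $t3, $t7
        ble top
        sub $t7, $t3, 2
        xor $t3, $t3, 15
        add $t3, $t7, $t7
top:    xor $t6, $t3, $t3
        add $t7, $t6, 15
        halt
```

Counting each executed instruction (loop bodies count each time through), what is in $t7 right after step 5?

after li $t3, 33: $t3=33
after li $t6, 19: $t6=19
after li $t7, 5: $t7=5
after rem $t7, $t3, 13: $t7=33%13=7
cmp $t3, $t7  (cmp 33,7)
After step 5: $t7 = 7.

7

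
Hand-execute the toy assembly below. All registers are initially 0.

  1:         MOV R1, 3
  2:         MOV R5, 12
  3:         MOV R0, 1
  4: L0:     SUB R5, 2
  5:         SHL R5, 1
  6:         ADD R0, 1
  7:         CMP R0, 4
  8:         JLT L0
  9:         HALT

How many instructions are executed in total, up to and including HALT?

MOV R1, 3 → R1=3
MOV R5, 12 → R5=12
MOV R0, 1 → R0=1
SUB R5, 2 → R5=12-2=10
SHL R5, 1 → R5=10<<1=20
ADD R0, 1 → R0=1+1=2
CMP R0, 4  (cmp 2,4)
JLT L0: taken
SUB R5, 2 → R5=20-2=18
SHL R5, 1 → R5=18<<1=36
ADD R0, 1 → R0=2+1=3
CMP R0, 4  (cmp 3,4)
JLT L0: taken
SUB R5, 2 → R5=36-2=34
SHL R5, 1 → R5=34<<1=68
ADD R0, 1 → R0=3+1=4
CMP R0, 4  (cmp 4,4)
JLT L0: not taken
halt.
Total executed instructions: 19.

19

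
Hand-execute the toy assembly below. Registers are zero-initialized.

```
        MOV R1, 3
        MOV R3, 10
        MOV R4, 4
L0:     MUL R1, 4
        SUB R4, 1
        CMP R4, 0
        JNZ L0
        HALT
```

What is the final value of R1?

768

MOV R1, 3 → R1=3
MOV R3, 10 → R3=10
MOV R4, 4 → R4=4
MUL R1, 4 → R1=3*4=12
SUB R4, 1 → R4=4-1=3
CMP R4, 0  (cmp 3,0)
JNZ L0: taken
MUL R1, 4 → R1=12*4=48
SUB R4, 1 → R4=3-1=2
CMP R4, 0  (cmp 2,0)
JNZ L0: taken
MUL R1, 4 → R1=48*4=192
SUB R4, 1 → R4=2-1=1
CMP R4, 0  (cmp 1,0)
JNZ L0: taken
MUL R1, 4 → R1=192*4=768
SUB R4, 1 → R4=1-1=0
CMP R4, 0  (cmp 0,0)
JNZ L0: not taken
halt.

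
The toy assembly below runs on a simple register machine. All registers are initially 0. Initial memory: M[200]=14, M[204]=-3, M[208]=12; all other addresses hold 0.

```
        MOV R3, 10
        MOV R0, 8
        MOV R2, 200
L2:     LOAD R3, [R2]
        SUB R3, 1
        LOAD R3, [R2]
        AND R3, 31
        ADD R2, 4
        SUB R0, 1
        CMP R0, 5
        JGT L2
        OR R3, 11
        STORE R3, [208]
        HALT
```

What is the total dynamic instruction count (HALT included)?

30

R3=10
R0=8
R2=200
R3=M[200]=14
R3=14-1=13
R3=M[200]=14
R3=14&31=14
R2=200+4=204
R0=8-1=7
CMP R0, 5  (cmp 7,5)
JGT L2: taken
R3=M[204]=-3
R3=(-3)-1=-4
R3=M[204]=-3
R3=(-3)&31=29
R2=204+4=208
R0=7-1=6
CMP R0, 5  (cmp 6,5)
JGT L2: taken
R3=M[208]=12
R3=12-1=11
R3=M[208]=12
R3=12&31=12
R2=208+4=212
R0=6-1=5
CMP R0, 5  (cmp 5,5)
JGT L2: not taken
R3=12|11=15
STORE R3, [208] → M[208]=15
halt.
Total executed instructions: 30.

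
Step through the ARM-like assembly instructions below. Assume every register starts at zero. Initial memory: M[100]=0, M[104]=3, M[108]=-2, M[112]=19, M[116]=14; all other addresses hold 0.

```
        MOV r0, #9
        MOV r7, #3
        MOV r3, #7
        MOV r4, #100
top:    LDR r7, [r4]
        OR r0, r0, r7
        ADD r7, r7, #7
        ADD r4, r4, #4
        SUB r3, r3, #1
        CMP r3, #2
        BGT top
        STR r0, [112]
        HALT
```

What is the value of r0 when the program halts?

after MOV r0, #9: r0=9
after MOV r7, #3: r7=3
after MOV r3, #7: r3=7
after MOV r4, #100: r4=100
after LDR r7, [r4]: r7=M[100]=0
after OR r0, r0, r7: r0=9|0=9
after ADD r7, r7, #7: r7=0+7=7
after ADD r4, r4, #4: r4=100+4=104
after SUB r3, r3, #1: r3=7-1=6
CMP r3, #2  (cmp 6,2)
BGT top: taken
after LDR r7, [r4]: r7=M[104]=3
after OR r0, r0, r7: r0=9|3=11
after ADD r7, r7, #7: r7=3+7=10
after ADD r4, r4, #4: r4=104+4=108
after SUB r3, r3, #1: r3=6-1=5
CMP r3, #2  (cmp 5,2)
BGT top: taken
after LDR r7, [r4]: r7=M[108]=-2
after OR r0, r0, r7: r0=11|(-2)=-1
after ADD r7, r7, #7: r7=(-2)+7=5
after ADD r4, r4, #4: r4=108+4=112
after SUB r3, r3, #1: r3=5-1=4
CMP r3, #2  (cmp 4,2)
BGT top: taken
after LDR r7, [r4]: r7=M[112]=19
after OR r0, r0, r7: r0=(-1)|19=-1
after ADD r7, r7, #7: r7=19+7=26
after ADD r4, r4, #4: r4=112+4=116
after SUB r3, r3, #1: r3=4-1=3
CMP r3, #2  (cmp 3,2)
BGT top: taken
after LDR r7, [r4]: r7=M[116]=14
after OR r0, r0, r7: r0=(-1)|14=-1
after ADD r7, r7, #7: r7=14+7=21
after ADD r4, r4, #4: r4=116+4=120
after SUB r3, r3, #1: r3=3-1=2
CMP r3, #2  (cmp 2,2)
BGT top: not taken
STR r0, [112] → M[112]=-1
halt.

-1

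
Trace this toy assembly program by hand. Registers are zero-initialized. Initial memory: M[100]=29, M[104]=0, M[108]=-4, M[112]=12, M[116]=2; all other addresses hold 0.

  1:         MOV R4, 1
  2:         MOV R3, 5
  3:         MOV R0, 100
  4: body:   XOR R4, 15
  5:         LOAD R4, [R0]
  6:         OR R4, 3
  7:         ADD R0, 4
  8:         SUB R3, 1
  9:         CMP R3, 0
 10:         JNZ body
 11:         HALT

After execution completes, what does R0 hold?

120

after MOV R4, 1: R4=1
after MOV R3, 5: R3=5
after MOV R0, 100: R0=100
after XOR R4, 15: R4=1^15=14
after LOAD R4, [R0]: R4=M[100]=29
after OR R4, 3: R4=29|3=31
after ADD R0, 4: R0=100+4=104
after SUB R3, 1: R3=5-1=4
CMP R3, 0  (cmp 4,0)
JNZ body: taken
after XOR R4, 15: R4=31^15=16
after LOAD R4, [R0]: R4=M[104]=0
after OR R4, 3: R4=0|3=3
after ADD R0, 4: R0=104+4=108
after SUB R3, 1: R3=4-1=3
CMP R3, 0  (cmp 3,0)
JNZ body: taken
after XOR R4, 15: R4=3^15=12
after LOAD R4, [R0]: R4=M[108]=-4
after OR R4, 3: R4=(-4)|3=-1
after ADD R0, 4: R0=108+4=112
after SUB R3, 1: R3=3-1=2
CMP R3, 0  (cmp 2,0)
JNZ body: taken
after XOR R4, 15: R4=(-1)^15=-16
after LOAD R4, [R0]: R4=M[112]=12
after OR R4, 3: R4=12|3=15
after ADD R0, 4: R0=112+4=116
after SUB R3, 1: R3=2-1=1
CMP R3, 0  (cmp 1,0)
JNZ body: taken
after XOR R4, 15: R4=15^15=0
after LOAD R4, [R0]: R4=M[116]=2
after OR R4, 3: R4=2|3=3
after ADD R0, 4: R0=116+4=120
after SUB R3, 1: R3=1-1=0
CMP R3, 0  (cmp 0,0)
JNZ body: not taken
halt.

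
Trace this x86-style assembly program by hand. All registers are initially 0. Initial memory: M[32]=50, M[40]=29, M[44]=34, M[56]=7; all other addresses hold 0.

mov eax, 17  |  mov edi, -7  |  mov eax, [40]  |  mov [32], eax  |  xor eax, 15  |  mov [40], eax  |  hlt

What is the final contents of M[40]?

mov eax, 17 → eax=17
mov edi, -7 → edi=-7
mov eax, [40] → eax=M[40]=29
mov [32], eax → M[32]=29
xor eax, 15 → eax=29^15=18
mov [40], eax → M[40]=18
halt.

18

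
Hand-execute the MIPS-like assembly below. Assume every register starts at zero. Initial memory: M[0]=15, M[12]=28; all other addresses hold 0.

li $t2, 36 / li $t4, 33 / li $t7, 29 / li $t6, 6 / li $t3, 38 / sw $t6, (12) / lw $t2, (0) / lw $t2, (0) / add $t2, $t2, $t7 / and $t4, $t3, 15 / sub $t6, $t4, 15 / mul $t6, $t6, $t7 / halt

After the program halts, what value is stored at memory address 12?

6

after li $t2, 36: $t2=36
after li $t4, 33: $t4=33
after li $t7, 29: $t7=29
after li $t6, 6: $t6=6
after li $t3, 38: $t3=38
sw $t6, (12) → M[12]=6
after lw $t2, (0): $t2=M[0]=15
after lw $t2, (0): $t2=M[0]=15
after add $t2, $t2, $t7: $t2=15+29=44
after and $t4, $t3, 15: $t4=38&15=6
after sub $t6, $t4, 15: $t6=6-15=-9
after mul $t6, $t6, $t7: $t6=(-9)*29=-261
halt.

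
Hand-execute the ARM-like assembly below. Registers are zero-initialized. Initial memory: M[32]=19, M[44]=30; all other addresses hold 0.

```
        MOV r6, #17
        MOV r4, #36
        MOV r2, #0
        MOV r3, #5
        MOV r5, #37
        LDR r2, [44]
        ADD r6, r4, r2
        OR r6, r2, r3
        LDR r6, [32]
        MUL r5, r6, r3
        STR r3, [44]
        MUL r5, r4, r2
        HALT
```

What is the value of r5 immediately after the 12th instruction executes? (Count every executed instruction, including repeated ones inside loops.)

1080

after MOV r6, #17: r6=17
after MOV r4, #36: r4=36
after MOV r2, #0: r2=0
after MOV r3, #5: r3=5
after MOV r5, #37: r5=37
after LDR r2, [44]: r2=M[44]=30
after ADD r6, r4, r2: r6=36+30=66
after OR r6, r2, r3: r6=30|5=31
after LDR r6, [32]: r6=M[32]=19
after MUL r5, r6, r3: r5=19*5=95
STR r3, [44] → M[44]=5
after MUL r5, r4, r2: r5=36*30=1080
After step 12: r5 = 1080.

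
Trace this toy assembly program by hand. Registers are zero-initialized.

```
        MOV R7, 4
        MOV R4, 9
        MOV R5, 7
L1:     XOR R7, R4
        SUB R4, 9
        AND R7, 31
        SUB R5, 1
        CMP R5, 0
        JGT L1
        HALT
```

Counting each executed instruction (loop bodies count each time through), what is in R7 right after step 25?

20

R7=4
R4=9
R5=7
R7=4^9=13
R4=9-9=0
R7=13&31=13
R5=7-1=6
CMP R5, 0  (cmp 6,0)
JGT L1: taken
R7=13^0=13
R4=0-9=-9
R7=13&31=13
R5=6-1=5
CMP R5, 0  (cmp 5,0)
JGT L1: taken
R7=13^(-9)=-6
R4=(-9)-9=-18
R7=(-6)&31=26
R5=5-1=4
CMP R5, 0  (cmp 4,0)
JGT L1: taken
R7=26^(-18)=-12
R4=(-18)-9=-27
R7=(-12)&31=20
R5=4-1=3
After step 25: R7 = 20.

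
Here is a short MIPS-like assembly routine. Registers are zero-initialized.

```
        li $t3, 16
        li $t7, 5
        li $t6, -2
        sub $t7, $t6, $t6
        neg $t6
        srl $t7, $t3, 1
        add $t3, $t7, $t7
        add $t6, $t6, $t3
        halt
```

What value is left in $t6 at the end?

18

$t3=16
$t7=5
$t6=-2
$t7=(-2)-(-2)=0
$t6=-(-2)=2
$t7=16>>1=8
$t3=8+8=16
$t6=2+16=18
halt.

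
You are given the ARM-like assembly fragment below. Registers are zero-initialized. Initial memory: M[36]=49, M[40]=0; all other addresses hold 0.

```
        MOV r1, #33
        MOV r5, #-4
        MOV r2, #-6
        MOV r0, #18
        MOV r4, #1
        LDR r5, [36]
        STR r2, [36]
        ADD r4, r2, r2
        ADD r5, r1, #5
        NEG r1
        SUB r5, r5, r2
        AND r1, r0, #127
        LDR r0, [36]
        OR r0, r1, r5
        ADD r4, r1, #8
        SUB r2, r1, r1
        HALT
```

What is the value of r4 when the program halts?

r1=33
r5=-4
r2=-6
r0=18
r4=1
r5=M[36]=49
STR r2, [36] → M[36]=-6
r4=(-6)+(-6)=-12
r5=33+5=38
r1=-(33)=-33
r5=38-(-6)=44
r1=18&127=18
r0=M[36]=-6
r0=18|44=62
r4=18+8=26
r2=18-18=0
halt.

26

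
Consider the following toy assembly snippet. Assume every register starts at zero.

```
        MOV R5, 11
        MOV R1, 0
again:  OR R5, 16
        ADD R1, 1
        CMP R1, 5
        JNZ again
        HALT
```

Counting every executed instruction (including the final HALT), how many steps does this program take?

23

MOV R5, 11 → R5=11
MOV R1, 0 → R1=0
OR R5, 16 → R5=11|16=27
ADD R1, 1 → R1=0+1=1
CMP R1, 5  (cmp 1,5)
JNZ again: taken
OR R5, 16 → R5=27|16=27
ADD R1, 1 → R1=1+1=2
CMP R1, 5  (cmp 2,5)
JNZ again: taken
OR R5, 16 → R5=27|16=27
ADD R1, 1 → R1=2+1=3
CMP R1, 5  (cmp 3,5)
JNZ again: taken
OR R5, 16 → R5=27|16=27
ADD R1, 1 → R1=3+1=4
CMP R1, 5  (cmp 4,5)
JNZ again: taken
OR R5, 16 → R5=27|16=27
ADD R1, 1 → R1=4+1=5
CMP R1, 5  (cmp 5,5)
JNZ again: not taken
halt.
Total executed instructions: 23.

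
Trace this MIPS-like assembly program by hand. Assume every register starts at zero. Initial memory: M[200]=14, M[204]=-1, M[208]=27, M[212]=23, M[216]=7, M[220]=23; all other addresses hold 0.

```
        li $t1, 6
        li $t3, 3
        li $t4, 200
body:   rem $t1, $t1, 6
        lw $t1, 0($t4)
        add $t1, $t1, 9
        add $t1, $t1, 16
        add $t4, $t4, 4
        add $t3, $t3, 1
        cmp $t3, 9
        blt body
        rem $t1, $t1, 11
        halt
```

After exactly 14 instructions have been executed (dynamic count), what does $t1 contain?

li $t1, 6 → $t1=6
li $t3, 3 → $t3=3
li $t4, 200 → $t4=200
rem $t1, $t1, 6 → $t1=6%6=0
lw $t1, 0($t4) → $t1=M[200]=14
add $t1, $t1, 9 → $t1=14+9=23
add $t1, $t1, 16 → $t1=23+16=39
add $t4, $t4, 4 → $t4=200+4=204
add $t3, $t3, 1 → $t3=3+1=4
cmp $t3, 9  (cmp 4,9)
blt body: taken
rem $t1, $t1, 6 → $t1=39%6=3
lw $t1, 0($t4) → $t1=M[204]=-1
add $t1, $t1, 9 → $t1=(-1)+9=8
After step 14: $t1 = 8.

8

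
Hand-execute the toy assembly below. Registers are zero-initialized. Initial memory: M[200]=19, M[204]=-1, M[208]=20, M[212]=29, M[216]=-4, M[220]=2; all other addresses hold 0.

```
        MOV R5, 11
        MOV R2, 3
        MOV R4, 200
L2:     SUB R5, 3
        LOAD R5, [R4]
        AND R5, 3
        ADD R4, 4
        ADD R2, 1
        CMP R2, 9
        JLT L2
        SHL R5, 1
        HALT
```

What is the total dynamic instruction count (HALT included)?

47

after MOV R5, 11: R5=11
after MOV R2, 3: R2=3
after MOV R4, 200: R4=200
after SUB R5, 3: R5=11-3=8
after LOAD R5, [R4]: R5=M[200]=19
after AND R5, 3: R5=19&3=3
after ADD R4, 4: R4=200+4=204
after ADD R2, 1: R2=3+1=4
CMP R2, 9  (cmp 4,9)
JLT L2: taken
after SUB R5, 3: R5=3-3=0
after LOAD R5, [R4]: R5=M[204]=-1
after AND R5, 3: R5=(-1)&3=3
after ADD R4, 4: R4=204+4=208
after ADD R2, 1: R2=4+1=5
CMP R2, 9  (cmp 5,9)
JLT L2: taken
after SUB R5, 3: R5=3-3=0
after LOAD R5, [R4]: R5=M[208]=20
after AND R5, 3: R5=20&3=0
after ADD R4, 4: R4=208+4=212
after ADD R2, 1: R2=5+1=6
CMP R2, 9  (cmp 6,9)
JLT L2: taken
after SUB R5, 3: R5=0-3=-3
after LOAD R5, [R4]: R5=M[212]=29
after AND R5, 3: R5=29&3=1
after ADD R4, 4: R4=212+4=216
after ADD R2, 1: R2=6+1=7
CMP R2, 9  (cmp 7,9)
JLT L2: taken
after SUB R5, 3: R5=1-3=-2
after LOAD R5, [R4]: R5=M[216]=-4
after AND R5, 3: R5=(-4)&3=0
after ADD R4, 4: R4=216+4=220
after ADD R2, 1: R2=7+1=8
CMP R2, 9  (cmp 8,9)
JLT L2: taken
after SUB R5, 3: R5=0-3=-3
after LOAD R5, [R4]: R5=M[220]=2
after AND R5, 3: R5=2&3=2
after ADD R4, 4: R4=220+4=224
after ADD R2, 1: R2=8+1=9
CMP R2, 9  (cmp 9,9)
JLT L2: not taken
after SHL R5, 1: R5=2<<1=4
halt.
Total executed instructions: 47.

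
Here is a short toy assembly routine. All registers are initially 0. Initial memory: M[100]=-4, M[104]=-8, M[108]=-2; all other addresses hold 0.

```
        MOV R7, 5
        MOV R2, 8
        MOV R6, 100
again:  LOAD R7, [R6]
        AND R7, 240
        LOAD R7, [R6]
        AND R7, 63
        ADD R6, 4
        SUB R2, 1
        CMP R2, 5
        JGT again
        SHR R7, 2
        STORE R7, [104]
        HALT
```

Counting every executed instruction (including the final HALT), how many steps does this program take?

MOV R7, 5 → R7=5
MOV R2, 8 → R2=8
MOV R6, 100 → R6=100
LOAD R7, [R6] → R7=M[100]=-4
AND R7, 240 → R7=(-4)&240=240
LOAD R7, [R6] → R7=M[100]=-4
AND R7, 63 → R7=(-4)&63=60
ADD R6, 4 → R6=100+4=104
SUB R2, 1 → R2=8-1=7
CMP R2, 5  (cmp 7,5)
JGT again: taken
LOAD R7, [R6] → R7=M[104]=-8
AND R7, 240 → R7=(-8)&240=240
LOAD R7, [R6] → R7=M[104]=-8
AND R7, 63 → R7=(-8)&63=56
ADD R6, 4 → R6=104+4=108
SUB R2, 1 → R2=7-1=6
CMP R2, 5  (cmp 6,5)
JGT again: taken
LOAD R7, [R6] → R7=M[108]=-2
AND R7, 240 → R7=(-2)&240=240
LOAD R7, [R6] → R7=M[108]=-2
AND R7, 63 → R7=(-2)&63=62
ADD R6, 4 → R6=108+4=112
SUB R2, 1 → R2=6-1=5
CMP R2, 5  (cmp 5,5)
JGT again: not taken
SHR R7, 2 → R7=62>>2=15
STORE R7, [104] → M[104]=15
halt.
Total executed instructions: 30.

30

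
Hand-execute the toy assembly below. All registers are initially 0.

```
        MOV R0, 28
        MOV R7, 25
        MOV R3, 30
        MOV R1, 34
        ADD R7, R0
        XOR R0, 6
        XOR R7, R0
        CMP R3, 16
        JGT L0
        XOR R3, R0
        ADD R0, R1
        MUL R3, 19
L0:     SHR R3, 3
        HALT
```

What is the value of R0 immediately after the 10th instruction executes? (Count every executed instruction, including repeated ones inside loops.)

26

MOV R0, 28 → R0=28
MOV R7, 25 → R7=25
MOV R3, 30 → R3=30
MOV R1, 34 → R1=34
ADD R7, R0 → R7=25+28=53
XOR R0, 6 → R0=28^6=26
XOR R7, R0 → R7=53^26=47
CMP R3, 16  (cmp 30,16)
JGT L0: taken
SHR R3, 3 → R3=30>>3=3
After step 10: R0 = 26.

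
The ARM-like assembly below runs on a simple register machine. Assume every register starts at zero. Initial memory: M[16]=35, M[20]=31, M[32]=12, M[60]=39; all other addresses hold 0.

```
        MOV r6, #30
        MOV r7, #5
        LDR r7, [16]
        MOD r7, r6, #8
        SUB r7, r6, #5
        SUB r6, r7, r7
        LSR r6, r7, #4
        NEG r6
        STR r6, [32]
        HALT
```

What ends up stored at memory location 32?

after MOV r6, #30: r6=30
after MOV r7, #5: r7=5
after LDR r7, [16]: r7=M[16]=35
after MOD r7, r6, #8: r7=30%8=6
after SUB r7, r6, #5: r7=30-5=25
after SUB r6, r7, r7: r6=25-25=0
after LSR r6, r7, #4: r6=25>>4=1
after NEG r6: r6=-(1)=-1
STR r6, [32] → M[32]=-1
halt.

-1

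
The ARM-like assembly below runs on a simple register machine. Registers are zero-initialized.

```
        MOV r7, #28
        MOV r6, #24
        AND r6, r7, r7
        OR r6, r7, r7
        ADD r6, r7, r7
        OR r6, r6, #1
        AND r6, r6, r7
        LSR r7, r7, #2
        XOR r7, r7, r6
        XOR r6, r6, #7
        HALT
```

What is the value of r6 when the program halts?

MOV r7, #28 → r7=28
MOV r6, #24 → r6=24
AND r6, r7, r7 → r6=28&28=28
OR r6, r7, r7 → r6=28|28=28
ADD r6, r7, r7 → r6=28+28=56
OR r6, r6, #1 → r6=56|1=57
AND r6, r6, r7 → r6=57&28=24
LSR r7, r7, #2 → r7=28>>2=7
XOR r7, r7, r6 → r7=7^24=31
XOR r6, r6, #7 → r6=24^7=31
halt.

31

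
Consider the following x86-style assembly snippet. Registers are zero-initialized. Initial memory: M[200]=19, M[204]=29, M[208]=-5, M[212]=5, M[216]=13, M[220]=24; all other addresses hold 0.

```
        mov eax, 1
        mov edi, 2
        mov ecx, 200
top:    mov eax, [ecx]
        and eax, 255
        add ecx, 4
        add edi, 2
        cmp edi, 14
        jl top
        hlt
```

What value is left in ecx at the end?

mov eax, 1 → eax=1
mov edi, 2 → edi=2
mov ecx, 200 → ecx=200
mov eax, [ecx] → eax=M[200]=19
and eax, 255 → eax=19&255=19
add ecx, 4 → ecx=200+4=204
add edi, 2 → edi=2+2=4
cmp edi, 14  (cmp 4,14)
jl top: taken
mov eax, [ecx] → eax=M[204]=29
and eax, 255 → eax=29&255=29
add ecx, 4 → ecx=204+4=208
add edi, 2 → edi=4+2=6
cmp edi, 14  (cmp 6,14)
jl top: taken
mov eax, [ecx] → eax=M[208]=-5
and eax, 255 → eax=(-5)&255=251
add ecx, 4 → ecx=208+4=212
add edi, 2 → edi=6+2=8
cmp edi, 14  (cmp 8,14)
jl top: taken
mov eax, [ecx] → eax=M[212]=5
and eax, 255 → eax=5&255=5
add ecx, 4 → ecx=212+4=216
add edi, 2 → edi=8+2=10
cmp edi, 14  (cmp 10,14)
jl top: taken
mov eax, [ecx] → eax=M[216]=13
and eax, 255 → eax=13&255=13
add ecx, 4 → ecx=216+4=220
add edi, 2 → edi=10+2=12
cmp edi, 14  (cmp 12,14)
jl top: taken
mov eax, [ecx] → eax=M[220]=24
and eax, 255 → eax=24&255=24
add ecx, 4 → ecx=220+4=224
add edi, 2 → edi=12+2=14
cmp edi, 14  (cmp 14,14)
jl top: not taken
halt.

224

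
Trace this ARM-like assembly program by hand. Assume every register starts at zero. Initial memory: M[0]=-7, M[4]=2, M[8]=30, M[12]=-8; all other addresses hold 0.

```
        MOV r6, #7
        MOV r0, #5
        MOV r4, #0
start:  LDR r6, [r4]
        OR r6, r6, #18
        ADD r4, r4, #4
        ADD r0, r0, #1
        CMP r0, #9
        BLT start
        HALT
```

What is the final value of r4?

r6=7
r0=5
r4=0
r6=M[0]=-7
r6=(-7)|18=-5
r4=0+4=4
r0=5+1=6
CMP r0, #9  (cmp 6,9)
BLT start: taken
r6=M[4]=2
r6=2|18=18
r4=4+4=8
r0=6+1=7
CMP r0, #9  (cmp 7,9)
BLT start: taken
r6=M[8]=30
r6=30|18=30
r4=8+4=12
r0=7+1=8
CMP r0, #9  (cmp 8,9)
BLT start: taken
r6=M[12]=-8
r6=(-8)|18=-6
r4=12+4=16
r0=8+1=9
CMP r0, #9  (cmp 9,9)
BLT start: not taken
halt.

16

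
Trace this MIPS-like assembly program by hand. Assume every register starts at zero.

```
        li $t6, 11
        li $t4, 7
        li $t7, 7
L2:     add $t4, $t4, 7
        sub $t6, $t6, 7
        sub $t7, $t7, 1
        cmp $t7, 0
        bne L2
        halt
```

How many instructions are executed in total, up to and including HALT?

$t6=11
$t4=7
$t7=7
$t4=7+7=14
$t6=11-7=4
$t7=7-1=6
cmp $t7, 0  (cmp 6,0)
bne L2: taken
$t4=14+7=21
$t6=4-7=-3
$t7=6-1=5
cmp $t7, 0  (cmp 5,0)
bne L2: taken
$t4=21+7=28
$t6=(-3)-7=-10
$t7=5-1=4
cmp $t7, 0  (cmp 4,0)
bne L2: taken
$t4=28+7=35
$t6=(-10)-7=-17
$t7=4-1=3
cmp $t7, 0  (cmp 3,0)
bne L2: taken
$t4=35+7=42
$t6=(-17)-7=-24
$t7=3-1=2
cmp $t7, 0  (cmp 2,0)
bne L2: taken
$t4=42+7=49
$t6=(-24)-7=-31
$t7=2-1=1
cmp $t7, 0  (cmp 1,0)
bne L2: taken
$t4=49+7=56
$t6=(-31)-7=-38
$t7=1-1=0
cmp $t7, 0  (cmp 0,0)
bne L2: not taken
halt.
Total executed instructions: 39.

39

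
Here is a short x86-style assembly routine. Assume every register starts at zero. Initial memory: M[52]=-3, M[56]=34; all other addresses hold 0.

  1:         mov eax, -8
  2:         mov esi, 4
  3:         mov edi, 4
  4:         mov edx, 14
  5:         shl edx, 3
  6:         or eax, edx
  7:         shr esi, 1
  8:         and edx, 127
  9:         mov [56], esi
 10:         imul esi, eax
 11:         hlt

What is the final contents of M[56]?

2

mov eax, -8 → eax=-8
mov esi, 4 → esi=4
mov edi, 4 → edi=4
mov edx, 14 → edx=14
shl edx, 3 → edx=14<<3=112
or eax, edx → eax=(-8)|112=-8
shr esi, 1 → esi=4>>1=2
and edx, 127 → edx=112&127=112
mov [56], esi → M[56]=2
imul esi, eax → esi=2*(-8)=-16
halt.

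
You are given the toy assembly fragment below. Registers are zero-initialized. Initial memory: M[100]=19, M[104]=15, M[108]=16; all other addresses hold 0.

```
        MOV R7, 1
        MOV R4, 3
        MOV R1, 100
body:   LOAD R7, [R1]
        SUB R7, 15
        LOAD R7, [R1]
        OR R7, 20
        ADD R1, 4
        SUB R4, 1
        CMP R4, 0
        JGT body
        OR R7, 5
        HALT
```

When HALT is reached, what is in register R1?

112

R7=1
R4=3
R1=100
R7=M[100]=19
R7=19-15=4
R7=M[100]=19
R7=19|20=23
R1=100+4=104
R4=3-1=2
CMP R4, 0  (cmp 2,0)
JGT body: taken
R7=M[104]=15
R7=15-15=0
R7=M[104]=15
R7=15|20=31
R1=104+4=108
R4=2-1=1
CMP R4, 0  (cmp 1,0)
JGT body: taken
R7=M[108]=16
R7=16-15=1
R7=M[108]=16
R7=16|20=20
R1=108+4=112
R4=1-1=0
CMP R4, 0  (cmp 0,0)
JGT body: not taken
R7=20|5=21
halt.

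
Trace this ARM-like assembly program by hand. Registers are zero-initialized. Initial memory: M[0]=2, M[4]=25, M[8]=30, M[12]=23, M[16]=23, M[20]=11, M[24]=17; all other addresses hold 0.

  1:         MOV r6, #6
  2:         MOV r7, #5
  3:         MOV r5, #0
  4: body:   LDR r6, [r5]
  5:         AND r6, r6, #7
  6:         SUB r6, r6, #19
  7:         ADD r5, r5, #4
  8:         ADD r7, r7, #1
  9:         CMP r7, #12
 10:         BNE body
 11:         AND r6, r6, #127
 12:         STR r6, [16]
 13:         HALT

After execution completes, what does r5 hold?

r6=6
r7=5
r5=0
r6=M[0]=2
r6=2&7=2
r6=2-19=-17
r5=0+4=4
r7=5+1=6
CMP r7, #12  (cmp 6,12)
BNE body: taken
r6=M[4]=25
r6=25&7=1
r6=1-19=-18
r5=4+4=8
r7=6+1=7
CMP r7, #12  (cmp 7,12)
BNE body: taken
r6=M[8]=30
r6=30&7=6
r6=6-19=-13
r5=8+4=12
r7=7+1=8
CMP r7, #12  (cmp 8,12)
BNE body: taken
r6=M[12]=23
r6=23&7=7
r6=7-19=-12
r5=12+4=16
r7=8+1=9
CMP r7, #12  (cmp 9,12)
BNE body: taken
r6=M[16]=23
r6=23&7=7
r6=7-19=-12
r5=16+4=20
r7=9+1=10
CMP r7, #12  (cmp 10,12)
BNE body: taken
r6=M[20]=11
r6=11&7=3
r6=3-19=-16
r5=20+4=24
r7=10+1=11
CMP r7, #12  (cmp 11,12)
BNE body: taken
r6=M[24]=17
r6=17&7=1
r6=1-19=-18
r5=24+4=28
r7=11+1=12
CMP r7, #12  (cmp 12,12)
BNE body: not taken
r6=(-18)&127=110
STR r6, [16] → M[16]=110
halt.

28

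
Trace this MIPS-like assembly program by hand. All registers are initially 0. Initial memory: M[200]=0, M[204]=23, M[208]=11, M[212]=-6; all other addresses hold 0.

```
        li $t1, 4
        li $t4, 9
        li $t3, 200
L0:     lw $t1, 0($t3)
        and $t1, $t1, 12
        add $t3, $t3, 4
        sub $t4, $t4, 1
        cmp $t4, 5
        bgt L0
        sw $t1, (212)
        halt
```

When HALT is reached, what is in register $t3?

li $t1, 4 → $t1=4
li $t4, 9 → $t4=9
li $t3, 200 → $t3=200
lw $t1, 0($t3) → $t1=M[200]=0
and $t1, $t1, 12 → $t1=0&12=0
add $t3, $t3, 4 → $t3=200+4=204
sub $t4, $t4, 1 → $t4=9-1=8
cmp $t4, 5  (cmp 8,5)
bgt L0: taken
lw $t1, 0($t3) → $t1=M[204]=23
and $t1, $t1, 12 → $t1=23&12=4
add $t3, $t3, 4 → $t3=204+4=208
sub $t4, $t4, 1 → $t4=8-1=7
cmp $t4, 5  (cmp 7,5)
bgt L0: taken
lw $t1, 0($t3) → $t1=M[208]=11
and $t1, $t1, 12 → $t1=11&12=8
add $t3, $t3, 4 → $t3=208+4=212
sub $t4, $t4, 1 → $t4=7-1=6
cmp $t4, 5  (cmp 6,5)
bgt L0: taken
lw $t1, 0($t3) → $t1=M[212]=-6
and $t1, $t1, 12 → $t1=(-6)&12=8
add $t3, $t3, 4 → $t3=212+4=216
sub $t4, $t4, 1 → $t4=6-1=5
cmp $t4, 5  (cmp 5,5)
bgt L0: not taken
sw $t1, (212) → M[212]=8
halt.

216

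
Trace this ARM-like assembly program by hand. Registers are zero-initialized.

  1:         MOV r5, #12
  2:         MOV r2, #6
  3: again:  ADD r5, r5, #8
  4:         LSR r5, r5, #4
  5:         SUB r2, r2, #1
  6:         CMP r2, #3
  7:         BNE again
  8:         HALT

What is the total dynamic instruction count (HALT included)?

18

after MOV r5, #12: r5=12
after MOV r2, #6: r2=6
after ADD r5, r5, #8: r5=12+8=20
after LSR r5, r5, #4: r5=20>>4=1
after SUB r2, r2, #1: r2=6-1=5
CMP r2, #3  (cmp 5,3)
BNE again: taken
after ADD r5, r5, #8: r5=1+8=9
after LSR r5, r5, #4: r5=9>>4=0
after SUB r2, r2, #1: r2=5-1=4
CMP r2, #3  (cmp 4,3)
BNE again: taken
after ADD r5, r5, #8: r5=0+8=8
after LSR r5, r5, #4: r5=8>>4=0
after SUB r2, r2, #1: r2=4-1=3
CMP r2, #3  (cmp 3,3)
BNE again: not taken
halt.
Total executed instructions: 18.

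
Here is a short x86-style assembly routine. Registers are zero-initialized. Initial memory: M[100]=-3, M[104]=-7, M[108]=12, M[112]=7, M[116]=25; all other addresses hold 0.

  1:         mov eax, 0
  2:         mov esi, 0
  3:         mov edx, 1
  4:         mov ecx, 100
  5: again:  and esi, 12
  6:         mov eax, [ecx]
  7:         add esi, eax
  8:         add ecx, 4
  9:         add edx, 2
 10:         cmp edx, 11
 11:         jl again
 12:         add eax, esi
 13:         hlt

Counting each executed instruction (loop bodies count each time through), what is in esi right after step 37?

29

mov eax, 0 → eax=0
mov esi, 0 → esi=0
mov edx, 1 → edx=1
mov ecx, 100 → ecx=100
and esi, 12 → esi=0&12=0
mov eax, [ecx] → eax=M[100]=-3
add esi, eax → esi=0+(-3)=-3
add ecx, 4 → ecx=100+4=104
add edx, 2 → edx=1+2=3
cmp edx, 11  (cmp 3,11)
jl again: taken
and esi, 12 → esi=(-3)&12=12
mov eax, [ecx] → eax=M[104]=-7
add esi, eax → esi=12+(-7)=5
add ecx, 4 → ecx=104+4=108
add edx, 2 → edx=3+2=5
cmp edx, 11  (cmp 5,11)
jl again: taken
and esi, 12 → esi=5&12=4
mov eax, [ecx] → eax=M[108]=12
add esi, eax → esi=4+12=16
add ecx, 4 → ecx=108+4=112
add edx, 2 → edx=5+2=7
cmp edx, 11  (cmp 7,11)
jl again: taken
and esi, 12 → esi=16&12=0
mov eax, [ecx] → eax=M[112]=7
add esi, eax → esi=0+7=7
add ecx, 4 → ecx=112+4=116
add edx, 2 → edx=7+2=9
cmp edx, 11  (cmp 9,11)
jl again: taken
and esi, 12 → esi=7&12=4
mov eax, [ecx] → eax=M[116]=25
add esi, eax → esi=4+25=29
add ecx, 4 → ecx=116+4=120
add edx, 2 → edx=9+2=11
After step 37: esi = 29.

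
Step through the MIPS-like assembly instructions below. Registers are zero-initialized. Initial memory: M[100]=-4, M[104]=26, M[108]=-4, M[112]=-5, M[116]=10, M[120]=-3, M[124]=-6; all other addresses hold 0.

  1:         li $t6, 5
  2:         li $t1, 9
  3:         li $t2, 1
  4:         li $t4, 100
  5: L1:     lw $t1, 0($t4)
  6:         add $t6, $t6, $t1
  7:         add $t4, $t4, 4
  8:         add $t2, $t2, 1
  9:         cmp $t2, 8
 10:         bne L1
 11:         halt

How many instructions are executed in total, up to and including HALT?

47

li $t6, 5 → $t6=5
li $t1, 9 → $t1=9
li $t2, 1 → $t2=1
li $t4, 100 → $t4=100
lw $t1, 0($t4) → $t1=M[100]=-4
add $t6, $t6, $t1 → $t6=5+(-4)=1
add $t4, $t4, 4 → $t4=100+4=104
add $t2, $t2, 1 → $t2=1+1=2
cmp $t2, 8  (cmp 2,8)
bne L1: taken
lw $t1, 0($t4) → $t1=M[104]=26
add $t6, $t6, $t1 → $t6=1+26=27
add $t4, $t4, 4 → $t4=104+4=108
add $t2, $t2, 1 → $t2=2+1=3
cmp $t2, 8  (cmp 3,8)
bne L1: taken
lw $t1, 0($t4) → $t1=M[108]=-4
add $t6, $t6, $t1 → $t6=27+(-4)=23
add $t4, $t4, 4 → $t4=108+4=112
add $t2, $t2, 1 → $t2=3+1=4
cmp $t2, 8  (cmp 4,8)
bne L1: taken
lw $t1, 0($t4) → $t1=M[112]=-5
add $t6, $t6, $t1 → $t6=23+(-5)=18
add $t4, $t4, 4 → $t4=112+4=116
add $t2, $t2, 1 → $t2=4+1=5
cmp $t2, 8  (cmp 5,8)
bne L1: taken
lw $t1, 0($t4) → $t1=M[116]=10
add $t6, $t6, $t1 → $t6=18+10=28
add $t4, $t4, 4 → $t4=116+4=120
add $t2, $t2, 1 → $t2=5+1=6
cmp $t2, 8  (cmp 6,8)
bne L1: taken
lw $t1, 0($t4) → $t1=M[120]=-3
add $t6, $t6, $t1 → $t6=28+(-3)=25
add $t4, $t4, 4 → $t4=120+4=124
add $t2, $t2, 1 → $t2=6+1=7
cmp $t2, 8  (cmp 7,8)
bne L1: taken
lw $t1, 0($t4) → $t1=M[124]=-6
add $t6, $t6, $t1 → $t6=25+(-6)=19
add $t4, $t4, 4 → $t4=124+4=128
add $t2, $t2, 1 → $t2=7+1=8
cmp $t2, 8  (cmp 8,8)
bne L1: not taken
halt.
Total executed instructions: 47.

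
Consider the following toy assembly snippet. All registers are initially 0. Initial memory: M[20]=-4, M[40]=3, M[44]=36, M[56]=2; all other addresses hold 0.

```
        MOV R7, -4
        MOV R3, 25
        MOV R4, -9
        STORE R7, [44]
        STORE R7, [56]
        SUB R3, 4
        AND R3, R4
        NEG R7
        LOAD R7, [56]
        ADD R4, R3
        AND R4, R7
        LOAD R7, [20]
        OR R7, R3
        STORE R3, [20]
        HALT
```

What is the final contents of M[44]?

-4

MOV R7, -4 → R7=-4
MOV R3, 25 → R3=25
MOV R4, -9 → R4=-9
STORE R7, [44] → M[44]=-4
STORE R7, [56] → M[56]=-4
SUB R3, 4 → R3=25-4=21
AND R3, R4 → R3=21&(-9)=21
NEG R7 → R7=-(-4)=4
LOAD R7, [56] → R7=M[56]=-4
ADD R4, R3 → R4=(-9)+21=12
AND R4, R7 → R4=12&(-4)=12
LOAD R7, [20] → R7=M[20]=-4
OR R7, R3 → R7=(-4)|21=-3
STORE R3, [20] → M[20]=21
halt.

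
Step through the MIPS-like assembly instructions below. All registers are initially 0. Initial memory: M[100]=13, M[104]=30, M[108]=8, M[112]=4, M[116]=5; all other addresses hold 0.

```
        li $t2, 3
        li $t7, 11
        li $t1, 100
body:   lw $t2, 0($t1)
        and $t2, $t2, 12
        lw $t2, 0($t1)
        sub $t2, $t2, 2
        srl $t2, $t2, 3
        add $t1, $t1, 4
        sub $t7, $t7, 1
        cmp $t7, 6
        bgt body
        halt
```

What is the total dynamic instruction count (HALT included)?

after li $t2, 3: $t2=3
after li $t7, 11: $t7=11
after li $t1, 100: $t1=100
after lw $t2, 0($t1): $t2=M[100]=13
after and $t2, $t2, 12: $t2=13&12=12
after lw $t2, 0($t1): $t2=M[100]=13
after sub $t2, $t2, 2: $t2=13-2=11
after srl $t2, $t2, 3: $t2=11>>3=1
after add $t1, $t1, 4: $t1=100+4=104
after sub $t7, $t7, 1: $t7=11-1=10
cmp $t7, 6  (cmp 10,6)
bgt body: taken
after lw $t2, 0($t1): $t2=M[104]=30
after and $t2, $t2, 12: $t2=30&12=12
after lw $t2, 0($t1): $t2=M[104]=30
after sub $t2, $t2, 2: $t2=30-2=28
after srl $t2, $t2, 3: $t2=28>>3=3
after add $t1, $t1, 4: $t1=104+4=108
after sub $t7, $t7, 1: $t7=10-1=9
cmp $t7, 6  (cmp 9,6)
bgt body: taken
after lw $t2, 0($t1): $t2=M[108]=8
after and $t2, $t2, 12: $t2=8&12=8
after lw $t2, 0($t1): $t2=M[108]=8
after sub $t2, $t2, 2: $t2=8-2=6
after srl $t2, $t2, 3: $t2=6>>3=0
after add $t1, $t1, 4: $t1=108+4=112
after sub $t7, $t7, 1: $t7=9-1=8
cmp $t7, 6  (cmp 8,6)
bgt body: taken
after lw $t2, 0($t1): $t2=M[112]=4
after and $t2, $t2, 12: $t2=4&12=4
after lw $t2, 0($t1): $t2=M[112]=4
after sub $t2, $t2, 2: $t2=4-2=2
after srl $t2, $t2, 3: $t2=2>>3=0
after add $t1, $t1, 4: $t1=112+4=116
after sub $t7, $t7, 1: $t7=8-1=7
cmp $t7, 6  (cmp 7,6)
bgt body: taken
after lw $t2, 0($t1): $t2=M[116]=5
after and $t2, $t2, 12: $t2=5&12=4
after lw $t2, 0($t1): $t2=M[116]=5
after sub $t2, $t2, 2: $t2=5-2=3
after srl $t2, $t2, 3: $t2=3>>3=0
after add $t1, $t1, 4: $t1=116+4=120
after sub $t7, $t7, 1: $t7=7-1=6
cmp $t7, 6  (cmp 6,6)
bgt body: not taken
halt.
Total executed instructions: 49.

49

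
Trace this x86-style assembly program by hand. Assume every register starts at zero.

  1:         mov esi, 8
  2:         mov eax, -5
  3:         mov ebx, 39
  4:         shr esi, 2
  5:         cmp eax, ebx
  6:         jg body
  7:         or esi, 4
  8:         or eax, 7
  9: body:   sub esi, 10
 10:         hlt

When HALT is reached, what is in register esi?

-4

mov esi, 8 → esi=8
mov eax, -5 → eax=-5
mov ebx, 39 → ebx=39
shr esi, 2 → esi=8>>2=2
cmp eax, ebx  (cmp -5,39)
jg body: not taken
or esi, 4 → esi=2|4=6
or eax, 7 → eax=(-5)|7=-1
sub esi, 10 → esi=6-10=-4
halt.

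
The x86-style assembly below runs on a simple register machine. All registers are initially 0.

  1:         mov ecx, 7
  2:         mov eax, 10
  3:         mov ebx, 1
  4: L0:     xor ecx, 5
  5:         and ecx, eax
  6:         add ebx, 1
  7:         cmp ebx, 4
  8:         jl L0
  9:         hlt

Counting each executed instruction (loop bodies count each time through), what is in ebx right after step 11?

ecx=7
eax=10
ebx=1
ecx=7^5=2
ecx=2&10=2
ebx=1+1=2
cmp ebx, 4  (cmp 2,4)
jl L0: taken
ecx=2^5=7
ecx=7&10=2
ebx=2+1=3
After step 11: ebx = 3.

3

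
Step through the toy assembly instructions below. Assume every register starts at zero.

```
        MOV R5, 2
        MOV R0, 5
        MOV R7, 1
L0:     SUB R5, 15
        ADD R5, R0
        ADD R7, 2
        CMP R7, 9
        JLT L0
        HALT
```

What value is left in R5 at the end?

after MOV R5, 2: R5=2
after MOV R0, 5: R0=5
after MOV R7, 1: R7=1
after SUB R5, 15: R5=2-15=-13
after ADD R5, R0: R5=(-13)+5=-8
after ADD R7, 2: R7=1+2=3
CMP R7, 9  (cmp 3,9)
JLT L0: taken
after SUB R5, 15: R5=(-8)-15=-23
after ADD R5, R0: R5=(-23)+5=-18
after ADD R7, 2: R7=3+2=5
CMP R7, 9  (cmp 5,9)
JLT L0: taken
after SUB R5, 15: R5=(-18)-15=-33
after ADD R5, R0: R5=(-33)+5=-28
after ADD R7, 2: R7=5+2=7
CMP R7, 9  (cmp 7,9)
JLT L0: taken
after SUB R5, 15: R5=(-28)-15=-43
after ADD R5, R0: R5=(-43)+5=-38
after ADD R7, 2: R7=7+2=9
CMP R7, 9  (cmp 9,9)
JLT L0: not taken
halt.

-38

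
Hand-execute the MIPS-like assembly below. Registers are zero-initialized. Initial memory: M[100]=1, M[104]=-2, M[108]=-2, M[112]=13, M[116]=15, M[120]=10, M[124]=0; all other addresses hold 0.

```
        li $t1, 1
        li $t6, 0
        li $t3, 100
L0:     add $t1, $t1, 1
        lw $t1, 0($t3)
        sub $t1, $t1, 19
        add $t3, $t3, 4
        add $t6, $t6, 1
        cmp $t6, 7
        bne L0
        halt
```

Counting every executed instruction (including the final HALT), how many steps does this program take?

li $t1, 1 → $t1=1
li $t6, 0 → $t6=0
li $t3, 100 → $t3=100
add $t1, $t1, 1 → $t1=1+1=2
lw $t1, 0($t3) → $t1=M[100]=1
sub $t1, $t1, 19 → $t1=1-19=-18
add $t3, $t3, 4 → $t3=100+4=104
add $t6, $t6, 1 → $t6=0+1=1
cmp $t6, 7  (cmp 1,7)
bne L0: taken
add $t1, $t1, 1 → $t1=(-18)+1=-17
lw $t1, 0($t3) → $t1=M[104]=-2
sub $t1, $t1, 19 → $t1=(-2)-19=-21
add $t3, $t3, 4 → $t3=104+4=108
add $t6, $t6, 1 → $t6=1+1=2
cmp $t6, 7  (cmp 2,7)
bne L0: taken
add $t1, $t1, 1 → $t1=(-21)+1=-20
lw $t1, 0($t3) → $t1=M[108]=-2
sub $t1, $t1, 19 → $t1=(-2)-19=-21
add $t3, $t3, 4 → $t3=108+4=112
add $t6, $t6, 1 → $t6=2+1=3
cmp $t6, 7  (cmp 3,7)
bne L0: taken
add $t1, $t1, 1 → $t1=(-21)+1=-20
lw $t1, 0($t3) → $t1=M[112]=13
sub $t1, $t1, 19 → $t1=13-19=-6
add $t3, $t3, 4 → $t3=112+4=116
add $t6, $t6, 1 → $t6=3+1=4
cmp $t6, 7  (cmp 4,7)
bne L0: taken
add $t1, $t1, 1 → $t1=(-6)+1=-5
lw $t1, 0($t3) → $t1=M[116]=15
sub $t1, $t1, 19 → $t1=15-19=-4
add $t3, $t3, 4 → $t3=116+4=120
add $t6, $t6, 1 → $t6=4+1=5
cmp $t6, 7  (cmp 5,7)
bne L0: taken
add $t1, $t1, 1 → $t1=(-4)+1=-3
lw $t1, 0($t3) → $t1=M[120]=10
sub $t1, $t1, 19 → $t1=10-19=-9
add $t3, $t3, 4 → $t3=120+4=124
add $t6, $t6, 1 → $t6=5+1=6
cmp $t6, 7  (cmp 6,7)
bne L0: taken
add $t1, $t1, 1 → $t1=(-9)+1=-8
lw $t1, 0($t3) → $t1=M[124]=0
sub $t1, $t1, 19 → $t1=0-19=-19
add $t3, $t3, 4 → $t3=124+4=128
add $t6, $t6, 1 → $t6=6+1=7
cmp $t6, 7  (cmp 7,7)
bne L0: not taken
halt.
Total executed instructions: 53.

53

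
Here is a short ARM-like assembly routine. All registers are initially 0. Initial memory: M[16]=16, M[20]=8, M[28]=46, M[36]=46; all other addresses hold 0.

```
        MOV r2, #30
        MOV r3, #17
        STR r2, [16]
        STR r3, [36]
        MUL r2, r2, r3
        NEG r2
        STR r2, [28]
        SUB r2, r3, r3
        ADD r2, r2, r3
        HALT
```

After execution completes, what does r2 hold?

17

MOV r2, #30 → r2=30
MOV r3, #17 → r3=17
STR r2, [16] → M[16]=30
STR r3, [36] → M[36]=17
MUL r2, r2, r3 → r2=30*17=510
NEG r2 → r2=-(510)=-510
STR r2, [28] → M[28]=-510
SUB r2, r3, r3 → r2=17-17=0
ADD r2, r2, r3 → r2=0+17=17
halt.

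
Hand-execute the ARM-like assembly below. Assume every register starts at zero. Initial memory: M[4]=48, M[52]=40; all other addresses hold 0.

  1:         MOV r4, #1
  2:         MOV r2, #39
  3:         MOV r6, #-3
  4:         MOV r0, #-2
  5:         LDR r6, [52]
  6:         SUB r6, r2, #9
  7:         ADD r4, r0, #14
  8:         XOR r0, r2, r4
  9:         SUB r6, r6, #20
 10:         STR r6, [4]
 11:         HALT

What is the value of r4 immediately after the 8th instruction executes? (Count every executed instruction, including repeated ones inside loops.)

12

r4=1
r2=39
r6=-3
r0=-2
r6=M[52]=40
r6=39-9=30
r4=(-2)+14=12
r0=39^12=43
After step 8: r4 = 12.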